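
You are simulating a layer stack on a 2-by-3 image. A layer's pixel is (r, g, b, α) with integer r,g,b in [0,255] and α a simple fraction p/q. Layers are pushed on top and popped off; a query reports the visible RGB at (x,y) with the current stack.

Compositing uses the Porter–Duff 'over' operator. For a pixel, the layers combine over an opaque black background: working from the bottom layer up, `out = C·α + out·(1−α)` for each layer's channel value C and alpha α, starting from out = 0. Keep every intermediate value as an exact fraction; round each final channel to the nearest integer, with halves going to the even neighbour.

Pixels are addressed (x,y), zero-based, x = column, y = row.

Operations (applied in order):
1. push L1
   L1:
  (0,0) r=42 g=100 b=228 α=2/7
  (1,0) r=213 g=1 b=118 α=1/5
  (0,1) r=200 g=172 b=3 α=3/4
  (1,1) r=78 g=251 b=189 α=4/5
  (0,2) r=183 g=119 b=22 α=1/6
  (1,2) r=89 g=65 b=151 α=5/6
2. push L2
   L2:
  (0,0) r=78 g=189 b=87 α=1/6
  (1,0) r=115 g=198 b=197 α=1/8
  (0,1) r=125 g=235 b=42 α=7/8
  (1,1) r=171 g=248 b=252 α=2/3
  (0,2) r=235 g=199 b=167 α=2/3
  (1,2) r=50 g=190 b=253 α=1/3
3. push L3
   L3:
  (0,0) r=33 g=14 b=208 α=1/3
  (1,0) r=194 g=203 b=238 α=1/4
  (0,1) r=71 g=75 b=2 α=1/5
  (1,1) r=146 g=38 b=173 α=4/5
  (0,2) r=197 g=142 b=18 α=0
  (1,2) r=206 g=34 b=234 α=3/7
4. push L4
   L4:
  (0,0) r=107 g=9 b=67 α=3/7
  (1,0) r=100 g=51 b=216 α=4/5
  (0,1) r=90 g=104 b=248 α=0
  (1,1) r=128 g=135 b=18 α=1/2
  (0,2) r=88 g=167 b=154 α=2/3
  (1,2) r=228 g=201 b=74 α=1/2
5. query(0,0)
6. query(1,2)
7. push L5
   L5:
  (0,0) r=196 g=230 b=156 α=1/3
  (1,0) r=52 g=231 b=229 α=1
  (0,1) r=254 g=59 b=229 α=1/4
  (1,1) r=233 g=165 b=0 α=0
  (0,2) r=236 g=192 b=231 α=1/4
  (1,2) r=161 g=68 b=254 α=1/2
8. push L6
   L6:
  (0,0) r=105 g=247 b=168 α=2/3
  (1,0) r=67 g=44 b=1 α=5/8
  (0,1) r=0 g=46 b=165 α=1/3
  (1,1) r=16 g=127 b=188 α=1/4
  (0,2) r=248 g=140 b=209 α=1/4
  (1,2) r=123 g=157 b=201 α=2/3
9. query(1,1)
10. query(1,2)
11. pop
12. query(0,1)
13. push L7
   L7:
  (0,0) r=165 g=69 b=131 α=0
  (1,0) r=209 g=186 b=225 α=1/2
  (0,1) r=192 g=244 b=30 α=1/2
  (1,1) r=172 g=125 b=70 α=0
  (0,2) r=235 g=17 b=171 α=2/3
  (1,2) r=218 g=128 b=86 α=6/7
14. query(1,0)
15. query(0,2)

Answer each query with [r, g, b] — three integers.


(0,0) stack=L1,L2,L3,L4; from [0,0,0]:
+L1 (α=2/7) → [12, 200/7, 456/7]
+L2 (α=1/6) → [23, 2323/42, 963/14]
+L3 (α=1/3) → [79/3, 2617/63, 2419/21]
+L4 (α=3/7) → [1279/21, 12169/441, 13897/147]
→ [61, 28, 95]

at x=1,y=2 over L1,L2,L3,L4:
+L1 (α=5/6) → [445/6, 325/6, 755/6]
+L2 (α=1/3) → [595/9, 895/9, 1514/9]
+L3 (α=3/7) → [7942/63, 4498/63, 12374/63]
+L4 (α=1/2) → [11153/63, 17161/126, 8518/63]
rounded: [177, 136, 135]

at x=1,y=1 over L1,L2,L3,L4,L5,L6:
+L1 (α=4/5) → [312/5, 1004/5, 756/5]
+L2 (α=2/3) → [674/5, 3484/15, 1092/5]
+L3 (α=4/5) → [3594/25, 5764/75, 4552/25]
+L4 (α=1/2) → [3397/25, 15889/150, 2501/25]
+L5 (α=0) → [3397/25, 15889/150, 2501/25]
+L6 (α=1/4) → [10591/100, 22239/200, 12203/100]
→ [106, 111, 122]

at x=1,y=2 over L1,L2,L3,L4,L5,L6:
after L1 α=5/6: [445/6, 325/6, 755/6]
after L2 α=1/3: [595/9, 895/9, 1514/9]
after L3 α=3/7: [7942/63, 4498/63, 12374/63]
after L4 α=1/2: [11153/63, 17161/126, 8518/63]
after L5 α=1/2: [10648/63, 25729/252, 12260/63]
after L6 α=2/3: [26146/189, 104857/756, 37586/189]
rounded: [138, 139, 199]

(0,1) stack=L1,L2,L3,L4,L5; from [0,0,0]:
after L1 α=3/4: [150, 129, 9/4]
after L2 α=7/8: [1025/8, 887/4, 1185/32]
after L3 α=1/5: [1167/10, 962/5, 1201/40]
after L4 α=0: [1167/10, 962/5, 1201/40]
after L5 α=1/4: [6041/40, 3181/20, 12763/160]
→ [151, 159, 80]

query (1,0) [L1,L2,L3,L4,L5,L7] — begin 0,0,0
L1 α=1/5: [213/5, 1/5, 118/5]
L2 α=1/8: [1033/20, 997/40, 1811/40]
L3 α=1/4: [6979/80, 11111/160, 14953/160]
L4 α=4/5: [38979/400, 43751/800, 153193/800]
L5 α=1: [52, 231, 229]
L7 α=1/2: [261/2, 417/2, 227]
rounded: [130, 208, 227]

query (0,2) [L1,L2,L3,L4,L5,L7] — begin 0,0,0
+L1 (α=1/6) → [61/2, 119/6, 11/3]
+L2 (α=2/3) → [1001/6, 2507/18, 1013/9]
+L3 (α=0) → [1001/6, 2507/18, 1013/9]
+L4 (α=2/3) → [2057/18, 8519/54, 3785/27]
+L5 (α=1/4) → [3473/24, 11975/72, 1466/9]
+L7 (α=2/3) → [14753/72, 14423/216, 4544/27]
→ [205, 67, 168]


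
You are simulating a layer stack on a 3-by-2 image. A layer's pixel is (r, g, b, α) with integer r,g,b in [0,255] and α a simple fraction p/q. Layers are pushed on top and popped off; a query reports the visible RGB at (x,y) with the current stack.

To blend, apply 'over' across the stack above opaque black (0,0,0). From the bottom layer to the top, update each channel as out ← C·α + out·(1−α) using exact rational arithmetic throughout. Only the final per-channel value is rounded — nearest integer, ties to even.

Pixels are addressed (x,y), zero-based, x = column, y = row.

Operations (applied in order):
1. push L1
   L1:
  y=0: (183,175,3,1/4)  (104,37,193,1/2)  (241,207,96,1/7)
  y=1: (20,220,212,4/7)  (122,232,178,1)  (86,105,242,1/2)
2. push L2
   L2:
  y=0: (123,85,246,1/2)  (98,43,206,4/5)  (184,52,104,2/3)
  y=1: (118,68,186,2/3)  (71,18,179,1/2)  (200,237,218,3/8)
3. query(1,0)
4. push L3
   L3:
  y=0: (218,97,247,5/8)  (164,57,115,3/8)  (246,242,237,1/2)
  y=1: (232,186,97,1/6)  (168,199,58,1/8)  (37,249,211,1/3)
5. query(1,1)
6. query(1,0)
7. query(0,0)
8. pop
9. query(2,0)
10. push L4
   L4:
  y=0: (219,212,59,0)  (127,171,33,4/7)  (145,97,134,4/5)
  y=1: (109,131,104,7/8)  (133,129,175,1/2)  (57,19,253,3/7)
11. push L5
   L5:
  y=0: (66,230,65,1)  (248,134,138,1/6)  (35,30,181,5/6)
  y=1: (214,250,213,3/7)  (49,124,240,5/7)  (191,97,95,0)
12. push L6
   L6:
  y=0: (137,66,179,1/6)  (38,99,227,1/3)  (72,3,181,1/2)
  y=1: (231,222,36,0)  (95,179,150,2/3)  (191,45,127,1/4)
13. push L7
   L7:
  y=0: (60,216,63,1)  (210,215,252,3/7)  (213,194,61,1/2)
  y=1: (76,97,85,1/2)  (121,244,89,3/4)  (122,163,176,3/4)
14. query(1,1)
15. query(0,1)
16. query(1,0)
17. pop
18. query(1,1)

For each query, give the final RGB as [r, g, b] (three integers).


at x=1,y=0 over L1,L2:
after L1 α=1/2: [52, 37/2, 193/2]
after L2 α=4/5: [444/5, 381/10, 1841/10]
→ [89, 38, 184]

(1,1) stack=L1,L2,L3; from [0,0,0]:
L1 α=1: [122, 232, 178]
L2 α=1/2: [193/2, 125, 357/2]
L3 α=1/8: [1687/16, 537/4, 2615/16]
rounded: [105, 134, 163]

at x=1,y=0 over L1,L2,L3:
after L1 α=1/2: [52, 37/2, 193/2]
after L2 α=4/5: [444/5, 381/10, 1841/10]
after L3 α=3/8: [117, 723/16, 2531/16]
rounded: [117, 45, 158]

(0,0) stack=L1,L2,L3; from [0,0,0]:
L1 α=1/4: [183/4, 175/4, 3/4]
L2 α=1/2: [675/8, 515/8, 987/8]
L3 α=5/8: [10745/64, 5425/64, 12841/64]
= [168, 85, 201]

at x=2,y=0 over L1,L2:
after L1 α=1/7: [241/7, 207/7, 96/7]
after L2 α=2/3: [939/7, 935/21, 1552/21]
→ [134, 45, 74]

at x=1,y=1 over L1,L2,L4,L5,L6,L7:
after L1 α=1: [122, 232, 178]
after L2 α=1/2: [193/2, 125, 357/2]
after L4 α=1/2: [459/4, 127, 707/4]
after L5 α=5/7: [949/14, 874/7, 3107/14]
after L6 α=2/3: [1203/14, 3380/21, 7307/42]
after L7 α=3/4: [6285/56, 4688/21, 18521/168]
rounded: [112, 223, 110]

(0,1) stack=L1,L2,L4,L5,L6,L7; from [0,0,0]:
+L1 (α=4/7) → [80/7, 880/7, 848/7]
+L2 (α=2/3) → [1732/21, 1832/21, 3452/21]
+L4 (α=7/8) → [17755/168, 21089/168, 4685/42]
+L5 (α=3/7) → [44719/294, 52589/294, 22789/147]
+L6 (α=0) → [44719/294, 52589/294, 22789/147]
+L7 (α=1/2) → [67063/588, 81107/588, 17642/147]
→ [114, 138, 120]

query (1,0) [L1,L2,L4,L5,L6,L7] — begin 0,0,0
after L1 α=1/2: [52, 37/2, 193/2]
after L2 α=4/5: [444/5, 381/10, 1841/10]
after L4 α=4/7: [3872/35, 7983/70, 6843/70]
after L5 α=1/6: [2804/21, 9859/84, 2925/28]
after L6 α=1/3: [6406/63, 14017/126, 6103/42]
after L7 α=3/7: [65314/441, 68669/441, 28082/147]
rounded: [148, 156, 191]

(1,1) stack=L1,L2,L4,L5,L6; from [0,0,0]:
L1 α=1: [122, 232, 178]
L2 α=1/2: [193/2, 125, 357/2]
L4 α=1/2: [459/4, 127, 707/4]
L5 α=5/7: [949/14, 874/7, 3107/14]
L6 α=2/3: [1203/14, 3380/21, 7307/42]
rounded: [86, 161, 174]


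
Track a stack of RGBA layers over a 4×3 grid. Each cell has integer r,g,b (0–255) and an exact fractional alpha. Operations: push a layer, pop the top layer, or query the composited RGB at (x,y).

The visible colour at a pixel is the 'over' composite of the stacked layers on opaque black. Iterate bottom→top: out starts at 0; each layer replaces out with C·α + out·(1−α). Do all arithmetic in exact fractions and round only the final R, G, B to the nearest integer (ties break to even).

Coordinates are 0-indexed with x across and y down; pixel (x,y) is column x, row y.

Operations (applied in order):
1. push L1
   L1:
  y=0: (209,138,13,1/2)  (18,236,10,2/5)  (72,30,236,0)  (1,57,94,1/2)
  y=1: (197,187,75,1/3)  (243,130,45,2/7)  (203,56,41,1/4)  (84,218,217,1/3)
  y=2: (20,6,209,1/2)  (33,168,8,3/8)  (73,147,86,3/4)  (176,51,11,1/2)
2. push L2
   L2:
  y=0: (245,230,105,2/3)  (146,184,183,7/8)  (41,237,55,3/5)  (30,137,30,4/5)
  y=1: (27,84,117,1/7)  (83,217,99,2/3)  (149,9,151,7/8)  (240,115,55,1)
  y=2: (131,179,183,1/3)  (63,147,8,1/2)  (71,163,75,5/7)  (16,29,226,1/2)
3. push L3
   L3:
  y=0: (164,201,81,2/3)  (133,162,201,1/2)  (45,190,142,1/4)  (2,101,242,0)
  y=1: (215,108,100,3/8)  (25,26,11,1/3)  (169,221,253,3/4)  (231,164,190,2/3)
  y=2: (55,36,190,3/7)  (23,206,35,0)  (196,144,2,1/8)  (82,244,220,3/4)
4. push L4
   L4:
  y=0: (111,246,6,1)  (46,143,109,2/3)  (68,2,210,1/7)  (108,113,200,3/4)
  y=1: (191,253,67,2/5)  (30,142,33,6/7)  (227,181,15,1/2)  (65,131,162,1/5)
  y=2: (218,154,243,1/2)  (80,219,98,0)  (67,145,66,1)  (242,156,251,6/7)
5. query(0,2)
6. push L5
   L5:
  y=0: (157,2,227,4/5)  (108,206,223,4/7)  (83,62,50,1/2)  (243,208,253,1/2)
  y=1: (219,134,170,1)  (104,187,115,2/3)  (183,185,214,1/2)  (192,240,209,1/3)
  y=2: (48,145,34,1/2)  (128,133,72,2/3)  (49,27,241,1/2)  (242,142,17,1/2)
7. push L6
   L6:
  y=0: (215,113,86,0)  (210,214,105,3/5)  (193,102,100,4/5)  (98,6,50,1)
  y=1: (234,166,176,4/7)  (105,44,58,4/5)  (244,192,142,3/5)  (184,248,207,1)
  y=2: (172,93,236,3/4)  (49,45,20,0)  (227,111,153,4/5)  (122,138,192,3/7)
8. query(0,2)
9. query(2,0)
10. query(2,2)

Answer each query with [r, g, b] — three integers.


query (0,2) [L1,L2,L3,L4] — begin 0,0,0
+L1 (α=1/2) → [10, 3, 209/2]
+L2 (α=1/3) → [151/3, 185/3, 392/3]
+L3 (α=3/7) → [157/3, 152/3, 3278/21]
+L4 (α=1/2) → [811/6, 307/3, 8381/42]
= [135, 102, 200]

(0,2) stack=L1,L2,L3,L4,L5,L6; from [0,0,0]:
after L1 α=1/2: [10, 3, 209/2]
after L2 α=1/3: [151/3, 185/3, 392/3]
after L3 α=3/7: [157/3, 152/3, 3278/21]
after L4 α=1/2: [811/6, 307/3, 8381/42]
after L5 α=1/2: [1099/12, 371/3, 9809/84]
after L6 α=3/4: [7291/48, 302/3, 69281/336]
→ [152, 101, 206]

at x=2,y=0 over L1,L2,L3,L4,L5,L6:
after L1 α=0: [0, 0, 0]
after L2 α=3/5: [123/5, 711/5, 33]
after L3 α=1/4: [297/10, 3083/20, 241/4]
after L4 α=1/7: [1231/35, 9269/70, 1143/14]
after L5 α=1/2: [2068/35, 13609/140, 1843/28]
after L6 α=4/5: [29088/175, 70729/700, 13043/140]
→ [166, 101, 93]

query (2,2) [L1,L2,L3,L4,L5,L6] — begin 0,0,0
after L1 α=3/4: [219/4, 441/4, 129/2]
after L2 α=5/7: [929/14, 2071/14, 72]
after L3 α=1/8: [1321/16, 2359/16, 253/4]
after L4 α=1: [67, 145, 66]
after L5 α=1/2: [58, 86, 307/2]
after L6 α=4/5: [966/5, 106, 1531/10]
→ [193, 106, 153]


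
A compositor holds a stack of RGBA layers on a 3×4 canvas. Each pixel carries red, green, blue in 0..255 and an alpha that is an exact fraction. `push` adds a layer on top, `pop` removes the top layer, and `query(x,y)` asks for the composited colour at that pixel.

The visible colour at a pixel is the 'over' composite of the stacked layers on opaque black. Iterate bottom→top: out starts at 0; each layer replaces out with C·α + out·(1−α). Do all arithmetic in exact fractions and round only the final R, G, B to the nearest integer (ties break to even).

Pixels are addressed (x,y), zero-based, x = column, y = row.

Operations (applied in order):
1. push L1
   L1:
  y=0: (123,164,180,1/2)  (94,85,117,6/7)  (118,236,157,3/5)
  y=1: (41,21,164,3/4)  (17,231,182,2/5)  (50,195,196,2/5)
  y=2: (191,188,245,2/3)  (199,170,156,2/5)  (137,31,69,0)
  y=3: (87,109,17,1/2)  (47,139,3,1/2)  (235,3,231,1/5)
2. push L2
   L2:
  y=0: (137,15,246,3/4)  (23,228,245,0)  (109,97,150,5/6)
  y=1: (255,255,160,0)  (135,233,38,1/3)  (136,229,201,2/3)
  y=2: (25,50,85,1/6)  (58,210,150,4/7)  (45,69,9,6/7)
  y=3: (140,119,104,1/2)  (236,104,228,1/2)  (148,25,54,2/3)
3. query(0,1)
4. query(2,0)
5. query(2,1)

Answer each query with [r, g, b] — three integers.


at x=0,y=1 over L1,L2:
L1 α=3/4: [123/4, 63/4, 123]
L2 α=0: [123/4, 63/4, 123]
rounded: [31, 16, 123]

query (2,0) [L1,L2] — begin 0,0,0
+L1 (α=3/5) → [354/5, 708/5, 471/5]
+L2 (α=5/6) → [3079/30, 3133/30, 1407/10]
→ [103, 104, 141]

query (2,1) [L1,L2] — begin 0,0,0
+L1 (α=2/5) → [20, 78, 392/5]
+L2 (α=2/3) → [292/3, 536/3, 2402/15]
→ [97, 179, 160]


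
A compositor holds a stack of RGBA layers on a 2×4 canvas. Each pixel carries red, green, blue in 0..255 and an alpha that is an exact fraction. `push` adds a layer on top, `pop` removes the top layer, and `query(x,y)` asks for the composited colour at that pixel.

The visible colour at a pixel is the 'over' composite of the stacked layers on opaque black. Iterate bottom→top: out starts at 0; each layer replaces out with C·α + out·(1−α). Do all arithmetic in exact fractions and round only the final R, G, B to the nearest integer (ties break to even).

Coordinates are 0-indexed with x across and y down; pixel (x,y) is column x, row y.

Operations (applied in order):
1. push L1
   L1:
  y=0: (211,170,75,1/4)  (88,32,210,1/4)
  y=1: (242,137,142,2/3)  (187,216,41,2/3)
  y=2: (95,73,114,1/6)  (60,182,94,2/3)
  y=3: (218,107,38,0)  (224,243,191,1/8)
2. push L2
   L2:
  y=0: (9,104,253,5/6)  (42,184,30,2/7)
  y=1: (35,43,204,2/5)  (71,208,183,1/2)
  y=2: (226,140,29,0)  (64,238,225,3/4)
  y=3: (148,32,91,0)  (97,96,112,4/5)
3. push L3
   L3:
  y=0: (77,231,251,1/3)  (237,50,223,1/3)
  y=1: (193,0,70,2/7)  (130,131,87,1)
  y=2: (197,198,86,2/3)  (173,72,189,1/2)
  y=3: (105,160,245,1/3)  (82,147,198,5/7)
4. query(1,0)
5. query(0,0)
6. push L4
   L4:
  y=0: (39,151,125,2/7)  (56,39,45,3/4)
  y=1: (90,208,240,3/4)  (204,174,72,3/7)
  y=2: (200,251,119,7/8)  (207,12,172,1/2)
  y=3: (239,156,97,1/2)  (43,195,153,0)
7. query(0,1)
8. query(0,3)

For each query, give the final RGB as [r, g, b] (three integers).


query (1,0) [L1,L2,L3] — begin 0,0,0
L1 α=1/4: [22, 8, 105/2]
L2 α=2/7: [194/7, 408/7, 645/14]
L3 α=1/3: [2047/21, 1166/21, 2206/21]
= [97, 56, 105]

(0,0) stack=L1,L2,L3; from [0,0,0]:
after L1 α=1/4: [211/4, 85/2, 75/4]
after L2 α=5/6: [391/24, 375/4, 5135/24]
after L3 α=1/3: [1315/36, 279/2, 8147/36]
= [37, 140, 226]

at x=0,y=1 over L1,L2,L3,L4:
+L1 (α=2/3) → [484/3, 274/3, 284/3]
+L2 (α=2/5) → [554/5, 72, 692/5]
+L3 (α=2/7) → [940/7, 360/7, 832/7]
+L4 (α=3/4) → [1415/14, 1182/7, 1468/7]
rounded: [101, 169, 210]

at x=0,y=3 over L1,L2,L3,L4:
after L1 α=0: [0, 0, 0]
after L2 α=0: [0, 0, 0]
after L3 α=1/3: [35, 160/3, 245/3]
after L4 α=1/2: [137, 314/3, 268/3]
rounded: [137, 105, 89]


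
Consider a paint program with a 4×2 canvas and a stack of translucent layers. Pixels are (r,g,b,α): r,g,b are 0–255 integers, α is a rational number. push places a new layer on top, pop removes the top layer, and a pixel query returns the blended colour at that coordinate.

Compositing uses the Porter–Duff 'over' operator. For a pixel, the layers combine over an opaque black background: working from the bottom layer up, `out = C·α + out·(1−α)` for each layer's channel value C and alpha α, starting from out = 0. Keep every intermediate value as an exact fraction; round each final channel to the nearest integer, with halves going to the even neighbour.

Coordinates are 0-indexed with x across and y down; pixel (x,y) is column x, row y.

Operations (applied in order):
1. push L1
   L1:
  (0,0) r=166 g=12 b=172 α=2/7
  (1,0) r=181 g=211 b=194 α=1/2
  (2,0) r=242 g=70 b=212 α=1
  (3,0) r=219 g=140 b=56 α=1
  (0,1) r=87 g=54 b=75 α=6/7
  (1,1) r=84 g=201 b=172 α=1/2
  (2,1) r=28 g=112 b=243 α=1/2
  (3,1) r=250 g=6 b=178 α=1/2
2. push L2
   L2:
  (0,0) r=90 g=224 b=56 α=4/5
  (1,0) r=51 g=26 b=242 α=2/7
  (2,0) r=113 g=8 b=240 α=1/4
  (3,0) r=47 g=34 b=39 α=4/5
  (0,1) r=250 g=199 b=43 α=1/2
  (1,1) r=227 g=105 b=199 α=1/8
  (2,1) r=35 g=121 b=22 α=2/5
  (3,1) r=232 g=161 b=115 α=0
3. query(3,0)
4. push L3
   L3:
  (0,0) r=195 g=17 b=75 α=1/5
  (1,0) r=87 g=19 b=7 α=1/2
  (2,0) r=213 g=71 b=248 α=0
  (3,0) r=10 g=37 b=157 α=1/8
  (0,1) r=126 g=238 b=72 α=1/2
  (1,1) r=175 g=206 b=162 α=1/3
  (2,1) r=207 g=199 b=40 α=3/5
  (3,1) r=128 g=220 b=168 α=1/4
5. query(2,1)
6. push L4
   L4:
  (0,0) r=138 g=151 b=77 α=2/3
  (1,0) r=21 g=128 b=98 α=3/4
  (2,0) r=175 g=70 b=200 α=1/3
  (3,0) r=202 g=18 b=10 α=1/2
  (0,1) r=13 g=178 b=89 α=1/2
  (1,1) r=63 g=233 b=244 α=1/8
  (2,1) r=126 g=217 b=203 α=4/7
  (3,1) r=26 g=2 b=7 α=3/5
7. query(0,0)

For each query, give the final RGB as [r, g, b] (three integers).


(3,0) stack=L1,L2; from [0,0,0]:
+L1 (α=1) → [219, 140, 56]
+L2 (α=4/5) → [407/5, 276/5, 212/5]
rounded: [81, 55, 42]

(2,1) stack=L1,L2,L3; from [0,0,0]:
L1 α=1/2: [14, 56, 243/2]
L2 α=2/5: [112/5, 82, 817/10]
L3 α=3/5: [3329/25, 761/5, 1417/25]
= [133, 152, 57]

at x=0,y=0 over L1,L2,L3,L4:
after L1 α=2/7: [332/7, 24/7, 344/7]
after L2 α=4/5: [2852/35, 6296/35, 1912/35]
after L3 α=1/5: [18233/175, 25779/175, 10273/175]
after L4 α=2/3: [66533/525, 78629/525, 37223/525]
rounded: [127, 150, 71]


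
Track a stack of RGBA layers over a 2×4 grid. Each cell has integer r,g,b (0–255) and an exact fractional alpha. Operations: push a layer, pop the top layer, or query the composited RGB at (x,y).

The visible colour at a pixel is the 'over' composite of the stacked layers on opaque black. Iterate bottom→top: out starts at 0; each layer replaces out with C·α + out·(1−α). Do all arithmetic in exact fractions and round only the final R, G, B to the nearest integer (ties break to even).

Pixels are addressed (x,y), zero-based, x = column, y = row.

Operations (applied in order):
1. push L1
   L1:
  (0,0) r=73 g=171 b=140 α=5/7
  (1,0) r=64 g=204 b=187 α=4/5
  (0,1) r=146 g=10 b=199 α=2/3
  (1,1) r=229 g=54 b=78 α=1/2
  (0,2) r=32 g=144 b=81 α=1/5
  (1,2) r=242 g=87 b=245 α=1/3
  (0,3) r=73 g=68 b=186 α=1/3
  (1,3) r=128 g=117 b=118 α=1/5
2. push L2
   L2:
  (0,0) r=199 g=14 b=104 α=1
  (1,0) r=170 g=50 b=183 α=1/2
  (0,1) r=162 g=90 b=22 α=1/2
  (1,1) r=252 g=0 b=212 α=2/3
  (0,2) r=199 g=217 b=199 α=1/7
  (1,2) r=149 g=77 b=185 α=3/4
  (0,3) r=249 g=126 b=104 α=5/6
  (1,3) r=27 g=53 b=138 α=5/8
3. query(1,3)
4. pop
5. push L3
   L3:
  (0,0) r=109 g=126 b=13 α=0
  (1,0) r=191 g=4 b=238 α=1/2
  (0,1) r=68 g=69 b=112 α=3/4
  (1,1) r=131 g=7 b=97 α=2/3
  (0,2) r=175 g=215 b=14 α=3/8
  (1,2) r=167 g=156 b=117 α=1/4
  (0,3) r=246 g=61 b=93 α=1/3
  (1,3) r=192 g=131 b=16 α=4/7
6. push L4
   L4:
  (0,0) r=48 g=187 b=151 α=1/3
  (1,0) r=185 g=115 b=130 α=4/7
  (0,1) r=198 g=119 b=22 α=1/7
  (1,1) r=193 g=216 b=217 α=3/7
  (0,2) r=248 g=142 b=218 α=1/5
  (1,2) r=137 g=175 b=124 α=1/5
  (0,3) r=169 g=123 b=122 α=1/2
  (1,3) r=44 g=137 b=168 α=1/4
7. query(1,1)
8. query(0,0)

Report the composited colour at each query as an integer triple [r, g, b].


(1,3) stack=L1,L2; from [0,0,0]:
after L1 α=1/5: [128/5, 117/5, 118/5]
after L2 α=5/8: [1059/40, 419/10, 951/10]
→ [26, 42, 95]

(1,1) stack=L1,L3,L4; from [0,0,0]:
L1 α=1/2: [229/2, 27, 39]
L3 α=2/3: [251/2, 41/3, 233/3]
L4 α=3/7: [1081/7, 2108/21, 2885/21]
rounded: [154, 100, 137]

(0,0) stack=L1,L3,L4; from [0,0,0]:
+L1 (α=5/7) → [365/7, 855/7, 100]
+L3 (α=0) → [365/7, 855/7, 100]
+L4 (α=1/3) → [1066/21, 3019/21, 117]
rounded: [51, 144, 117]


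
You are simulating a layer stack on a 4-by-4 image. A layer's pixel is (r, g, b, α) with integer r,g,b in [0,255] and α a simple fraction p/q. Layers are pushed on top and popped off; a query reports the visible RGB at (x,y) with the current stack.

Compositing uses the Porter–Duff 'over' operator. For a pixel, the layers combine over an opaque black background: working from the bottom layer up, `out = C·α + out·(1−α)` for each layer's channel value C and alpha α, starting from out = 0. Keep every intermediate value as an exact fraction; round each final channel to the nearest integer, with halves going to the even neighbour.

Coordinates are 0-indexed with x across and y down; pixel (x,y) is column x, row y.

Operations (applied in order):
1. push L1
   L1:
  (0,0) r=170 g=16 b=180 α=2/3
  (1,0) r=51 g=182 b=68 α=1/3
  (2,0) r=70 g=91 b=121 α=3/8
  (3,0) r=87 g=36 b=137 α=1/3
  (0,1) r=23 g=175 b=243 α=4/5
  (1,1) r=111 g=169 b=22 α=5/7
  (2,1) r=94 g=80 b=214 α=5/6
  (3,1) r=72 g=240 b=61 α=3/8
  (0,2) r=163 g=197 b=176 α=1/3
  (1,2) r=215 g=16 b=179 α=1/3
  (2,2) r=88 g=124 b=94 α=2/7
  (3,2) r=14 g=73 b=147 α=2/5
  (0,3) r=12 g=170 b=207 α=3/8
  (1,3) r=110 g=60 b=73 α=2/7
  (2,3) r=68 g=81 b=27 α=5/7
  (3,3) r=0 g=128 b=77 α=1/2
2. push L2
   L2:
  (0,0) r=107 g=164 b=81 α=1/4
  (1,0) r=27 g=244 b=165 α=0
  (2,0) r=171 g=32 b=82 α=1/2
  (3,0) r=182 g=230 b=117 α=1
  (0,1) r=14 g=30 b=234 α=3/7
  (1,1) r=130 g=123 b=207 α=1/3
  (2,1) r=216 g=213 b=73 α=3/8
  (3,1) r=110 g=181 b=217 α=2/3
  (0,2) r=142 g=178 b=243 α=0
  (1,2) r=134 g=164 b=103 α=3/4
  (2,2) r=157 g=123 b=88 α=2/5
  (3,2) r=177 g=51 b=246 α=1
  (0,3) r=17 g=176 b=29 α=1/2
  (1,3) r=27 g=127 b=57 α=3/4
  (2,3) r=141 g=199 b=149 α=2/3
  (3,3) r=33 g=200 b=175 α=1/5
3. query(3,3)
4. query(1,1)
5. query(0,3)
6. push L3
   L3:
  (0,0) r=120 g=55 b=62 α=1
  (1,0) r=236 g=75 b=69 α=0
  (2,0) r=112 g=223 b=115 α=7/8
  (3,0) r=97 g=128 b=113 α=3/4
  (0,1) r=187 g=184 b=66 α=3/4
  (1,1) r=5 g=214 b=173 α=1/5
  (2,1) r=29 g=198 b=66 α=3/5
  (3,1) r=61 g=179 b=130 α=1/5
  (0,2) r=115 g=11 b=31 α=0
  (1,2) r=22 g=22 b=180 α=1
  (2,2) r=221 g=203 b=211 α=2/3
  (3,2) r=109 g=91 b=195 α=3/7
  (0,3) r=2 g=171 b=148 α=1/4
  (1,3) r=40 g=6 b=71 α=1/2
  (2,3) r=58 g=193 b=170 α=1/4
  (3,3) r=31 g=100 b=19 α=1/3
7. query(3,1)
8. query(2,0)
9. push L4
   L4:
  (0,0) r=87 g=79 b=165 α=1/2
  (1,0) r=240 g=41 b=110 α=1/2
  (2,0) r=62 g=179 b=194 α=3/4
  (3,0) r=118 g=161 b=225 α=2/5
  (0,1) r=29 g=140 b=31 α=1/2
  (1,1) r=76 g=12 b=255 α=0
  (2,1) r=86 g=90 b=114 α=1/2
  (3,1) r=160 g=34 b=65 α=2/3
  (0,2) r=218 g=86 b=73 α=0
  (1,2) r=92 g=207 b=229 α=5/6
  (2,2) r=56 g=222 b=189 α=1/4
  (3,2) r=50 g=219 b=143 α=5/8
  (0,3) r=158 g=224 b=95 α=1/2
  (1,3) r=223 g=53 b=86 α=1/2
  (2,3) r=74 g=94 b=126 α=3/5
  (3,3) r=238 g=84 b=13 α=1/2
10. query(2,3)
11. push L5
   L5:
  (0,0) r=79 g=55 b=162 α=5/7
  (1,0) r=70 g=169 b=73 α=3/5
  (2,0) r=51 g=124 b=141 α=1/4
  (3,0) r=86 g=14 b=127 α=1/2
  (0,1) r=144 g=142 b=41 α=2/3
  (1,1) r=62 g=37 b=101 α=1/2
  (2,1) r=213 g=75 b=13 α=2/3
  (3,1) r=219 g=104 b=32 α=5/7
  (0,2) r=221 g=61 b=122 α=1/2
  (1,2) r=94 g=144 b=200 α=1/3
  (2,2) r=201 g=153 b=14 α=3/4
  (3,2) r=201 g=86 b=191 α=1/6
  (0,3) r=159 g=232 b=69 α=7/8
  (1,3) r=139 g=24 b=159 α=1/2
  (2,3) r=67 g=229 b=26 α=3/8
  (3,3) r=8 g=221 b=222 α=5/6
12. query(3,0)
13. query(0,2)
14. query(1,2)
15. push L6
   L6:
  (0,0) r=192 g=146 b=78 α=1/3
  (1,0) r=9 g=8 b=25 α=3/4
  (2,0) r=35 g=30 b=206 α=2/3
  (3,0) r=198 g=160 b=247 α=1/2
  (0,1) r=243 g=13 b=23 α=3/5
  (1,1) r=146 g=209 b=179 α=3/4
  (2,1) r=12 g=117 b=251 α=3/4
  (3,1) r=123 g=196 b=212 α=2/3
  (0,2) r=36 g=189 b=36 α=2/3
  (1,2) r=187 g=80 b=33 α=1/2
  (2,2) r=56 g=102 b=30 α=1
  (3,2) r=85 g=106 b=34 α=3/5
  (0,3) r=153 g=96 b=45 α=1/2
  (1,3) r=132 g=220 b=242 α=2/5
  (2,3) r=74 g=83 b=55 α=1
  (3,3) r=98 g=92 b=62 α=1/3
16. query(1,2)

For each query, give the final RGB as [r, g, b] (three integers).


query (3,3) [L1,L2] — begin 0,0,0
L1 α=1/2: [0, 64, 77/2]
L2 α=1/5: [33/5, 456/5, 329/5]
→ [7, 91, 66]

(1,1) stack=L1,L2; from [0,0,0]:
+L1 (α=5/7) → [555/7, 845/7, 110/7]
+L2 (α=1/3) → [2020/21, 2551/21, 1669/21]
rounded: [96, 121, 79]

query (0,3) [L1,L2] — begin 0,0,0
after L1 α=3/8: [9/2, 255/4, 621/8]
after L2 α=1/2: [43/4, 959/8, 853/16]
→ [11, 120, 53]

at x=3,y=1 over L1,L2,L3:
+L1 (α=3/8) → [27, 90, 183/8]
+L2 (α=2/3) → [247/3, 452/3, 3655/24]
+L3 (α=1/5) → [1171/15, 469/3, 887/6]
rounded: [78, 156, 148]

at x=2,y=0 over L1,L2,L3:
+L1 (α=3/8) → [105/4, 273/8, 363/8]
+L2 (α=1/2) → [789/8, 529/16, 1019/16]
+L3 (α=7/8) → [7061/64, 25505/128, 13899/128]
→ [110, 199, 109]

query (2,3) [L1,L2,L3,L4] — begin 0,0,0
L1 α=5/7: [340/7, 405/7, 135/7]
L2 α=2/3: [2314/21, 3191/21, 2221/21]
L3 α=1/4: [680/7, 2271/14, 3411/28]
L4 α=3/5: [2914/35, 849/7, 8703/70]
rounded: [83, 121, 124]

(3,0) stack=L1,L2,L3,L4,L5; from [0,0,0]:
+L1 (α=1/3) → [29, 12, 137/3]
+L2 (α=1) → [182, 230, 117]
+L3 (α=3/4) → [473/4, 307/2, 114]
+L4 (α=2/5) → [2363/20, 313/2, 792/5]
+L5 (α=1/2) → [4083/40, 341/4, 1427/10]
rounded: [102, 85, 143]

(0,2) stack=L1,L2,L3,L4,L5; from [0,0,0]:
+L1 (α=1/3) → [163/3, 197/3, 176/3]
+L2 (α=0) → [163/3, 197/3, 176/3]
+L3 (α=0) → [163/3, 197/3, 176/3]
+L4 (α=0) → [163/3, 197/3, 176/3]
+L5 (α=1/2) → [413/3, 190/3, 271/3]
= [138, 63, 90]

query (1,2) [L1,L2,L3,L4,L5] — begin 0,0,0
after L1 α=1/3: [215/3, 16/3, 179/3]
after L2 α=3/4: [1421/12, 373/3, 553/6]
after L3 α=1: [22, 22, 180]
after L4 α=5/6: [241/3, 1057/6, 1325/6]
after L5 α=1/3: [764/9, 1489/9, 1925/9]
→ [85, 165, 214]

query (1,2) [L1,L2,L3,L4,L5,L6] — begin 0,0,0
+L1 (α=1/3) → [215/3, 16/3, 179/3]
+L2 (α=3/4) → [1421/12, 373/3, 553/6]
+L3 (α=1) → [22, 22, 180]
+L4 (α=5/6) → [241/3, 1057/6, 1325/6]
+L5 (α=1/3) → [764/9, 1489/9, 1925/9]
+L6 (α=1/2) → [2447/18, 2209/18, 1111/9]
rounded: [136, 123, 123]


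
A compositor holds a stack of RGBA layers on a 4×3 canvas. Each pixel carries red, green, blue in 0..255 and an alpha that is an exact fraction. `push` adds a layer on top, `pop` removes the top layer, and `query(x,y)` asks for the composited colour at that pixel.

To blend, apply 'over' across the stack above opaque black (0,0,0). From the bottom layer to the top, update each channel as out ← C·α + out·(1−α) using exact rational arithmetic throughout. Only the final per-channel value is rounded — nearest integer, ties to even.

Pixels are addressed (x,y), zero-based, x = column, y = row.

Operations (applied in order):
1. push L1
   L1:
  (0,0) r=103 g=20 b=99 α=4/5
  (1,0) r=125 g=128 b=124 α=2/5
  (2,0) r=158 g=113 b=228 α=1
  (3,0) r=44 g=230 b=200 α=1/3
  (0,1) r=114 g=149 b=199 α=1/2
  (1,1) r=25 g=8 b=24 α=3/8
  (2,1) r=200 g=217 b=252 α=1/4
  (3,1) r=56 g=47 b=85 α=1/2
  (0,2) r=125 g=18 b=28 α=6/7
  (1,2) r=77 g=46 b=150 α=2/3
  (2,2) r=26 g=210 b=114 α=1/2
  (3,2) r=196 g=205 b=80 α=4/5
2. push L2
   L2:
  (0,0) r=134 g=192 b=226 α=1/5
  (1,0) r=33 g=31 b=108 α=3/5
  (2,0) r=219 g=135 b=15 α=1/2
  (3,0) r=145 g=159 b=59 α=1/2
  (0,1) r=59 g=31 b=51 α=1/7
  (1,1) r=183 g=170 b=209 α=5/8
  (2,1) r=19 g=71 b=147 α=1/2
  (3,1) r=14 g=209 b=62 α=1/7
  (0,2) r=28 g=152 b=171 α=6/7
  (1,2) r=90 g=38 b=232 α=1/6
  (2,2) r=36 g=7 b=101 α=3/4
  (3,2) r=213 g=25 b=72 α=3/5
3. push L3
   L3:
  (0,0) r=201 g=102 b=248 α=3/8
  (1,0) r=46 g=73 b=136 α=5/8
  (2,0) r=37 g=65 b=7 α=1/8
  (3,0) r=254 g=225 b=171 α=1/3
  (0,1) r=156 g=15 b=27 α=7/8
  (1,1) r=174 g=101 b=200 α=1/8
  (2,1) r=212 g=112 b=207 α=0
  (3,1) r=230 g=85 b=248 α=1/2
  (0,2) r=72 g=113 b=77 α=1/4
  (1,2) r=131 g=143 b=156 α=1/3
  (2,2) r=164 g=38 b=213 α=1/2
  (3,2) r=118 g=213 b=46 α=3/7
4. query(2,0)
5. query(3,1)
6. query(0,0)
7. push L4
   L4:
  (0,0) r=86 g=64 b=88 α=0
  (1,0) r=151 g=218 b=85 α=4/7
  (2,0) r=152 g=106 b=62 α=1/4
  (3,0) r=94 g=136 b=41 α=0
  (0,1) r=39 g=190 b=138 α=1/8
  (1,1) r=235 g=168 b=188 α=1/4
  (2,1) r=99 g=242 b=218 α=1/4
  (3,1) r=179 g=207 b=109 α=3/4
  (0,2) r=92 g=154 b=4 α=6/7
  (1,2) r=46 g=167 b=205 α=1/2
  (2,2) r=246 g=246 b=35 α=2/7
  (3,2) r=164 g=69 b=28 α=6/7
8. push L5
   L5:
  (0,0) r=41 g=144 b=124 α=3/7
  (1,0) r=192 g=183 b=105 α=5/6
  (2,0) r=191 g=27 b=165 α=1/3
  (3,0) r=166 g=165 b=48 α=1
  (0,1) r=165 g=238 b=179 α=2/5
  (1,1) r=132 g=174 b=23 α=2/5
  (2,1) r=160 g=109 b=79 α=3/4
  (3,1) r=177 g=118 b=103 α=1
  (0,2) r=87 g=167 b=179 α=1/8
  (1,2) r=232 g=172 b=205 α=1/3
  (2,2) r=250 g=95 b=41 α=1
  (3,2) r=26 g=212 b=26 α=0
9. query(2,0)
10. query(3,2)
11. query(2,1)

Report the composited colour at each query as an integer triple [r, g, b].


(2,0) stack=L1,L2,L3; from [0,0,0]:
+L1 (α=1) → [158, 113, 228]
+L2 (α=1/2) → [377/2, 124, 243/2]
+L3 (α=1/8) → [2713/16, 933/8, 1715/16]
rounded: [170, 117, 107]

query (3,1) [L1,L2,L3] — begin 0,0,0
after L1 α=1/2: [28, 47/2, 85/2]
after L2 α=1/7: [26, 50, 317/7]
after L3 α=1/2: [128, 135/2, 2053/14]
→ [128, 68, 147]

query (0,0) [L1,L2,L3] — begin 0,0,0
L1 α=4/5: [412/5, 16, 396/5]
L2 α=1/5: [2318/25, 256/5, 2714/25]
L3 α=3/8: [5333/40, 281/4, 3217/20]
→ [133, 70, 161]

(2,0) stack=L1,L2,L3,L4,L5; from [0,0,0]:
after L1 α=1: [158, 113, 228]
after L2 α=1/2: [377/2, 124, 243/2]
after L3 α=1/8: [2713/16, 933/8, 1715/16]
after L4 α=1/4: [10571/64, 3647/32, 6137/64]
after L5 α=1/3: [5561/32, 4079/48, 11417/96]
= [174, 85, 119]

at x=3,y=2 over L1,L2,L3,L4,L5:
+L1 (α=4/5) → [784/5, 164, 64]
+L2 (α=3/5) → [4763/25, 403/5, 344/5]
+L3 (α=3/7) → [3986/25, 4807/35, 2066/35]
+L4 (α=6/7) → [28586/175, 19297/245, 7946/245]
+L5 (α=0) → [28586/175, 19297/245, 7946/245]
= [163, 79, 32]

query (2,1) [L1,L2,L3,L4,L5] — begin 0,0,0
after L1 α=1/4: [50, 217/4, 63]
after L2 α=1/2: [69/2, 501/8, 105]
after L3 α=0: [69/2, 501/8, 105]
after L4 α=1/4: [405/8, 3439/32, 533/4]
after L5 α=3/4: [4245/32, 13903/128, 1481/16]
→ [133, 109, 93]


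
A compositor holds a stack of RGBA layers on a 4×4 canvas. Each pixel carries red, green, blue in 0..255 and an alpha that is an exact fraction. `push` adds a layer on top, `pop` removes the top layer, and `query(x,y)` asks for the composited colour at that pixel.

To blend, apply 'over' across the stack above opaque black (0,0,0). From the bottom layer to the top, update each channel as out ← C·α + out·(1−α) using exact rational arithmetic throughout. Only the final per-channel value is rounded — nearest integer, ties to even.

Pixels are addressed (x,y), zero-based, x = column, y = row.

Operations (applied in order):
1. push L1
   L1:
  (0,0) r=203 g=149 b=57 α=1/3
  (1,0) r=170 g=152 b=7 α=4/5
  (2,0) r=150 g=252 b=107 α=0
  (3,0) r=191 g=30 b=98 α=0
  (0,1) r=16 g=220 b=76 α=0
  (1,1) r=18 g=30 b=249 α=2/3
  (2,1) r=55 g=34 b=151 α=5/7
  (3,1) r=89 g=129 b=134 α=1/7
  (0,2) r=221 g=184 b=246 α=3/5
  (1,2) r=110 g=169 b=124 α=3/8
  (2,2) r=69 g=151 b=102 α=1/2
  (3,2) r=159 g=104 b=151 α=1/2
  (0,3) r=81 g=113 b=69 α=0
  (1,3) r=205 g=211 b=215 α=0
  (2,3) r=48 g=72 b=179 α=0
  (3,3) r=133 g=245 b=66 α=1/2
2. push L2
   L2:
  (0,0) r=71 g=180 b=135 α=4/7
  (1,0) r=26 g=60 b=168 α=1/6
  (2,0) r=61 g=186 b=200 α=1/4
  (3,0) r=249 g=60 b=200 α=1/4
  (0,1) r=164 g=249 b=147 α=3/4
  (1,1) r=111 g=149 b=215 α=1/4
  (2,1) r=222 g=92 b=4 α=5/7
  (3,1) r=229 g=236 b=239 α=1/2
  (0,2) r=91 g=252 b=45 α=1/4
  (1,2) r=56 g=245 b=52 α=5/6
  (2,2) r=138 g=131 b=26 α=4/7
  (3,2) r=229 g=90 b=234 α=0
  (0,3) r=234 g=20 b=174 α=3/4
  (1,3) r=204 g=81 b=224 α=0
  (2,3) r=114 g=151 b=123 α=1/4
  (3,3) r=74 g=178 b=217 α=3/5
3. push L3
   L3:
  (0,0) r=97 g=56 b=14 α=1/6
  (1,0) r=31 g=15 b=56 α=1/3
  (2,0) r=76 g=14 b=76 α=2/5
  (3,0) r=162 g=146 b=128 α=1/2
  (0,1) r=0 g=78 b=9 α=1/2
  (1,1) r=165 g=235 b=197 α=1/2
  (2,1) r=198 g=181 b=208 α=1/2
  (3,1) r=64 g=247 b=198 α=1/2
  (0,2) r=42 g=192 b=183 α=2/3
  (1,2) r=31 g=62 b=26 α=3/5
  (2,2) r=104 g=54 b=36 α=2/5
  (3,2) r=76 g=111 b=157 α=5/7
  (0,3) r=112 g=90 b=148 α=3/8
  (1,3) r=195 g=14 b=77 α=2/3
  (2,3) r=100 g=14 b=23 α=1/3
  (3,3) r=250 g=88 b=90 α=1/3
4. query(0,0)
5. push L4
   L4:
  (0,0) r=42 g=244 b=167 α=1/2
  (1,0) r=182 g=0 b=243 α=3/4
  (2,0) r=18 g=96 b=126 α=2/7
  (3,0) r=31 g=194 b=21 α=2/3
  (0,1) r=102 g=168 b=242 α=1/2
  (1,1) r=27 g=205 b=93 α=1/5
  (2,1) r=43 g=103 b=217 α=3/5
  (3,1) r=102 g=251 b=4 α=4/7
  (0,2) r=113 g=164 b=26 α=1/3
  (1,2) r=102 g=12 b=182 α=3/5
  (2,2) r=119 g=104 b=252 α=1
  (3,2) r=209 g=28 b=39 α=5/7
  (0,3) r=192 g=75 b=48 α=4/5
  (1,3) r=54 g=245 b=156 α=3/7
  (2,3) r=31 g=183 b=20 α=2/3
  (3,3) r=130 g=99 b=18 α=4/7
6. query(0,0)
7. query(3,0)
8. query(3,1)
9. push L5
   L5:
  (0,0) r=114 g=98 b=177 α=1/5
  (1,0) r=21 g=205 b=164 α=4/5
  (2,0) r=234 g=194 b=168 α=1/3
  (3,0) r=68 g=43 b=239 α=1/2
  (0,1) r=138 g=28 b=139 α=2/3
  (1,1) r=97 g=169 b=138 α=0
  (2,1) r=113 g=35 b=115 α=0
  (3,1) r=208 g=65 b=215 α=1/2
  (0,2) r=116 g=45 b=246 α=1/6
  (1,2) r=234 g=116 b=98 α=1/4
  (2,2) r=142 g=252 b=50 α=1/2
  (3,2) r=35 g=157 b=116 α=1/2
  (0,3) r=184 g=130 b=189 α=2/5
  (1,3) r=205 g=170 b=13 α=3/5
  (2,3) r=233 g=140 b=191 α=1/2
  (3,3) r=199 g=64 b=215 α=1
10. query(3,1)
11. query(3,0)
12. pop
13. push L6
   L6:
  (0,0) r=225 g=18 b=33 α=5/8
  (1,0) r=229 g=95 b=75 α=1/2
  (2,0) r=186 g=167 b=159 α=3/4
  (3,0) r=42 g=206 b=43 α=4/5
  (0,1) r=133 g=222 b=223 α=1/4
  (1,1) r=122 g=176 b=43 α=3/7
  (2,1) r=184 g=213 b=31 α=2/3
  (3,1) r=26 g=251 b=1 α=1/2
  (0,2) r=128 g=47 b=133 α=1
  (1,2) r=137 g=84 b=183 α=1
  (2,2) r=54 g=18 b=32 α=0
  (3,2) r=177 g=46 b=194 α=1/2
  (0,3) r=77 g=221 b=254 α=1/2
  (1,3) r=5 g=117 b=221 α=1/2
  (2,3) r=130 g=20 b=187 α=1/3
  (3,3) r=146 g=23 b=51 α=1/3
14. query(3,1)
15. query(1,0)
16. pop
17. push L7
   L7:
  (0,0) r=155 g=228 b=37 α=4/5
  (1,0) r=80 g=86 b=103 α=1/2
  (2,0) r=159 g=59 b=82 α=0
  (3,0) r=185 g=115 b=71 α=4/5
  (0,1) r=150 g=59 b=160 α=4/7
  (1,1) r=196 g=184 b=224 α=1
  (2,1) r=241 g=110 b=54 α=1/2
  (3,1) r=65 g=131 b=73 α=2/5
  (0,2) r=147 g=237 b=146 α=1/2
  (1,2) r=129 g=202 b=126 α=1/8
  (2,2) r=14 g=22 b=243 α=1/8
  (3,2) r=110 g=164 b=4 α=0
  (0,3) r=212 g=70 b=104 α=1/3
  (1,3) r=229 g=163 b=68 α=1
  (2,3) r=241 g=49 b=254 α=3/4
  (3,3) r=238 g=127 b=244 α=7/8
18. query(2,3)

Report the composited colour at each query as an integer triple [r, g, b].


query (0,0) [L1,L2,L3] — begin 0,0,0
after L1 α=1/3: [203/3, 149/3, 19]
after L2 α=4/7: [487/7, 869/7, 597/7]
after L3 α=1/6: [519/7, 1579/14, 3083/42]
rounded: [74, 113, 73]

at x=0,y=0 over L1,L2,L3,L4:
after L1 α=1/3: [203/3, 149/3, 19]
after L2 α=4/7: [487/7, 869/7, 597/7]
after L3 α=1/6: [519/7, 1579/14, 3083/42]
after L4 α=1/2: [813/14, 4995/28, 10097/84]
= [58, 178, 120]

(3,0) stack=L1,L2,L3,L4; from [0,0,0]:
after L1 α=0: [0, 0, 0]
after L2 α=1/4: [249/4, 15, 50]
after L3 α=1/2: [897/8, 161/2, 89]
after L4 α=2/3: [1393/24, 937/6, 131/3]
rounded: [58, 156, 44]

query (3,1) [L1,L2,L3,L4] — begin 0,0,0
after L1 α=1/7: [89/7, 129/7, 134/7]
after L2 α=1/2: [846/7, 1781/14, 1807/14]
after L3 α=1/2: [647/7, 5239/28, 4579/28]
after L4 α=4/7: [4797/49, 43829/196, 14185/196]
rounded: [98, 224, 72]

query (3,1) [L1,L2,L3,L4,L5] — begin 0,0,0
L1 α=1/7: [89/7, 129/7, 134/7]
L2 α=1/2: [846/7, 1781/14, 1807/14]
L3 α=1/2: [647/7, 5239/28, 4579/28]
L4 α=4/7: [4797/49, 43829/196, 14185/196]
L5 α=1/2: [14989/98, 56569/392, 56325/392]
rounded: [153, 144, 144]

query (3,0) [L1,L2,L3,L4,L5] — begin 0,0,0
L1 α=0: [0, 0, 0]
L2 α=1/4: [249/4, 15, 50]
L3 α=1/2: [897/8, 161/2, 89]
L4 α=2/3: [1393/24, 937/6, 131/3]
L5 α=1/2: [3025/48, 1195/12, 424/3]
= [63, 100, 141]

query (3,1) [L1,L2,L3,L4,L6] — begin 0,0,0
L1 α=1/7: [89/7, 129/7, 134/7]
L2 α=1/2: [846/7, 1781/14, 1807/14]
L3 α=1/2: [647/7, 5239/28, 4579/28]
L4 α=4/7: [4797/49, 43829/196, 14185/196]
L6 α=1/2: [6071/98, 93025/392, 14381/392]
→ [62, 237, 37]

(1,0) stack=L1,L2,L3,L4,L6; from [0,0,0]:
after L1 α=4/5: [136, 608/5, 28/5]
after L2 α=1/6: [353/3, 334/3, 98/3]
after L3 α=1/3: [799/9, 713/9, 364/9]
after L4 α=3/4: [5713/36, 713/36, 6925/36]
after L6 α=1/2: [13957/72, 4133/72, 9625/72]
= [194, 57, 134]

(2,3) stack=L1,L2,L3,L4,L7; from [0,0,0]:
after L1 α=0: [0, 0, 0]
after L2 α=1/4: [57/2, 151/4, 123/4]
after L3 α=1/3: [157/3, 179/6, 169/6]
after L4 α=2/3: [343/9, 2375/18, 409/18]
after L7 α=3/4: [3425/18, 5021/72, 14125/72]
→ [190, 70, 196]


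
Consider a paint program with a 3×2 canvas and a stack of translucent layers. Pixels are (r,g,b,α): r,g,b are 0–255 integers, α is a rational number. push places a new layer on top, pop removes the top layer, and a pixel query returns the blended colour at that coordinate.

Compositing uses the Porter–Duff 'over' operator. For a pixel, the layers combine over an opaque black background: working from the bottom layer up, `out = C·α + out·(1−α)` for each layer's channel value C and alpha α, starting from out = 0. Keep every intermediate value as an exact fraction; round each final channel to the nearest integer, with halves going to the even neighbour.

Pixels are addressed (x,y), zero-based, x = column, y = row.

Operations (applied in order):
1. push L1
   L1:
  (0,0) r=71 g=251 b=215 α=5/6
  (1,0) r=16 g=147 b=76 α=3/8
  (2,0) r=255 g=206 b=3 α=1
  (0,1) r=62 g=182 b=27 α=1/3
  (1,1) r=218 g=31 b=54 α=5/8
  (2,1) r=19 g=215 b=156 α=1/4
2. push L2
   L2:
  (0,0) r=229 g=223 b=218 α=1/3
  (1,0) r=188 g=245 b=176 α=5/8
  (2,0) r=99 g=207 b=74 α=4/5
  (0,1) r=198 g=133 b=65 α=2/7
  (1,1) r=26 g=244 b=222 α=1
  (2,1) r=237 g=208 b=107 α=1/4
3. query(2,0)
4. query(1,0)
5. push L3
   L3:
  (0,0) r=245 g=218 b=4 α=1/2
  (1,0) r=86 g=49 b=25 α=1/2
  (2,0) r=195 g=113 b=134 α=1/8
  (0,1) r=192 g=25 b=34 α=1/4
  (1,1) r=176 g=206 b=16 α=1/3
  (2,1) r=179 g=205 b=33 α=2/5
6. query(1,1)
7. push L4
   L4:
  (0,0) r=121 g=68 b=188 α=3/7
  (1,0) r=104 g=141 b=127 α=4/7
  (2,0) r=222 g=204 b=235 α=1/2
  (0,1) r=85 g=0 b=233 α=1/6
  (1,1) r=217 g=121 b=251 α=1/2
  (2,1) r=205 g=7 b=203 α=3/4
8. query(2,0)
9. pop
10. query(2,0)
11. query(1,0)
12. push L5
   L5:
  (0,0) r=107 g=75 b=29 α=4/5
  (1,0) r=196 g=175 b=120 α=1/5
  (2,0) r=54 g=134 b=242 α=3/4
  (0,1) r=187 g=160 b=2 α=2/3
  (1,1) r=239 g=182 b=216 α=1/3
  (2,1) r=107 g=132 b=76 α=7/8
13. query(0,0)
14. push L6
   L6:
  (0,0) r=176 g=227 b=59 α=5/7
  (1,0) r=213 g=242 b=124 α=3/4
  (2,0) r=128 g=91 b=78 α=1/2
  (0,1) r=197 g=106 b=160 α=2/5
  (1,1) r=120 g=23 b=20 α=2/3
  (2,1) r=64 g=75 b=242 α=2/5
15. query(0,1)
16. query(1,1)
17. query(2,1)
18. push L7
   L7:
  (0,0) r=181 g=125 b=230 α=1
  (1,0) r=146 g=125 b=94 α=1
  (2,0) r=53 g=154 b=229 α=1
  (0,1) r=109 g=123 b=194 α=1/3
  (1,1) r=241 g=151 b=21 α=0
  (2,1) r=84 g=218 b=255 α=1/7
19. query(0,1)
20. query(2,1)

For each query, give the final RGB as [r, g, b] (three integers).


(2,0) stack=L1,L2; from [0,0,0]:
+L1 (α=1) → [255, 206, 3]
+L2 (α=4/5) → [651/5, 1034/5, 299/5]
= [130, 207, 60]

at x=1,y=0 over L1,L2:
L1 α=3/8: [6, 441/8, 57/2]
L2 α=5/8: [479/4, 11123/64, 1931/16]
= [120, 174, 121]

at x=1,y=1 over L1,L2,L3:
L1 α=5/8: [545/4, 155/8, 135/4]
L2 α=1: [26, 244, 222]
L3 α=1/3: [76, 694/3, 460/3]
rounded: [76, 231, 153]

(2,0) stack=L1,L2,L3,L4; from [0,0,0]:
+L1 (α=1) → [255, 206, 3]
+L2 (α=4/5) → [651/5, 1034/5, 299/5]
+L3 (α=1/8) → [1383/10, 7803/40, 2763/40]
+L4 (α=1/2) → [3603/20, 15963/80, 12163/80]
= [180, 200, 152]

at x=2,y=0 over L1,L2,L3:
after L1 α=1: [255, 206, 3]
after L2 α=4/5: [651/5, 1034/5, 299/5]
after L3 α=1/8: [1383/10, 7803/40, 2763/40]
→ [138, 195, 69]

query (1,0) [L1,L2,L3] — begin 0,0,0
after L1 α=3/8: [6, 441/8, 57/2]
after L2 α=5/8: [479/4, 11123/64, 1931/16]
after L3 α=1/2: [823/8, 14259/128, 2331/32]
→ [103, 111, 73]

at x=0,y=0 over L1,L2,L3,L5:
after L1 α=5/6: [355/6, 1255/6, 1075/6]
after L2 α=1/3: [1042/9, 1924/9, 1729/9]
after L3 α=1/2: [3247/18, 1943/9, 1765/18]
after L5 α=4/5: [10951/90, 4643/45, 3853/90]
rounded: [122, 103, 43]

(0,1) stack=L1,L2,L3,L5,L6; from [0,0,0]:
after L1 α=1/3: [62/3, 182/3, 9]
after L2 α=2/7: [214/3, 244/3, 25]
after L3 α=1/4: [203/2, 269/4, 109/4]
after L5 α=2/3: [317/2, 1549/12, 125/12]
after L6 α=2/5: [1739/10, 2397/20, 281/4]
→ [174, 120, 70]

query (1,1) [L1,L2,L3,L5,L6] — begin 0,0,0
after L1 α=5/8: [545/4, 155/8, 135/4]
after L2 α=1: [26, 244, 222]
after L3 α=1/3: [76, 694/3, 460/3]
after L5 α=1/3: [391/3, 1934/9, 1568/9]
after L6 α=2/3: [1111/9, 2348/27, 1928/27]
= [123, 87, 71]

query (2,1) [L1,L2,L3,L5,L6] — begin 0,0,0
after L1 α=1/4: [19/4, 215/4, 39]
after L2 α=1/4: [1005/16, 1477/16, 56]
after L3 α=2/5: [8743/80, 10991/80, 234/5]
after L5 α=7/8: [68663/640, 84911/640, 1447/20]
after L6 α=2/5: [287909/3200, 350733/3200, 14021/100]
→ [90, 110, 140]

query (0,1) [L1,L2,L3,L5,L6,L7] — begin 0,0,0
L1 α=1/3: [62/3, 182/3, 9]
L2 α=2/7: [214/3, 244/3, 25]
L3 α=1/4: [203/2, 269/4, 109/4]
L5 α=2/3: [317/2, 1549/12, 125/12]
L6 α=2/5: [1739/10, 2397/20, 281/4]
L7 α=1/3: [2284/15, 1209/10, 223/2]
rounded: [152, 121, 112]

at x=2,y=1 over L1,L2,L3,L5,L6,L7:
after L1 α=1/4: [19/4, 215/4, 39]
after L2 α=1/4: [1005/16, 1477/16, 56]
after L3 α=2/5: [8743/80, 10991/80, 234/5]
after L5 α=7/8: [68663/640, 84911/640, 1447/20]
after L6 α=2/5: [287909/3200, 350733/3200, 14021/100]
after L7 α=1/7: [998127/11200, 1400999/11200, 54813/350]
rounded: [89, 125, 157]
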